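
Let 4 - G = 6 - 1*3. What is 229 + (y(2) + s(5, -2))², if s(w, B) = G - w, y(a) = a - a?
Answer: 245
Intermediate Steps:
y(a) = 0
G = 1 (G = 4 - (6 - 1*3) = 4 - (6 - 3) = 4 - 1*3 = 4 - 3 = 1)
s(w, B) = 1 - w
229 + (y(2) + s(5, -2))² = 229 + (0 + (1 - 1*5))² = 229 + (0 + (1 - 5))² = 229 + (0 - 4)² = 229 + (-4)² = 229 + 16 = 245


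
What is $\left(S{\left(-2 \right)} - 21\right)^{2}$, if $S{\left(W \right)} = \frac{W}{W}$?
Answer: $400$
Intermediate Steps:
$S{\left(W \right)} = 1$
$\left(S{\left(-2 \right)} - 21\right)^{2} = \left(1 - 21\right)^{2} = \left(-20\right)^{2} = 400$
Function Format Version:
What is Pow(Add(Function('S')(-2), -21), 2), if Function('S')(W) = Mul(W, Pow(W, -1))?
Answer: 400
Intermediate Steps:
Function('S')(W) = 1
Pow(Add(Function('S')(-2), -21), 2) = Pow(Add(1, -21), 2) = Pow(-20, 2) = 400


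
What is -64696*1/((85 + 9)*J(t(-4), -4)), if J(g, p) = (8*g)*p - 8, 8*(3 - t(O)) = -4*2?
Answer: 8087/1598 ≈ 5.0607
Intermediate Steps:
t(O) = 4 (t(O) = 3 - (-1)*2/2 = 3 - ⅛*(-8) = 3 + 1 = 4)
J(g, p) = -8 + 8*g*p (J(g, p) = 8*g*p - 8 = -8 + 8*g*p)
-64696*1/((85 + 9)*J(t(-4), -4)) = -64696*1/((-8 + 8*4*(-4))*(85 + 9)) = -64696*1/(94*(-8 - 128)) = -64696/((-136*94)) = -64696/(-12784) = -64696*(-1/12784) = 8087/1598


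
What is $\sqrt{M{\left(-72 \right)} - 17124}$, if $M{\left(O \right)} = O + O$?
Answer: $2 i \sqrt{4317} \approx 131.41 i$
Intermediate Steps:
$M{\left(O \right)} = 2 O$
$\sqrt{M{\left(-72 \right)} - 17124} = \sqrt{2 \left(-72\right) - 17124} = \sqrt{-144 - 17124} = \sqrt{-17268} = 2 i \sqrt{4317}$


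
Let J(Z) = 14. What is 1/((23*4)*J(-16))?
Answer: 1/1288 ≈ 0.00077640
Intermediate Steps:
1/((23*4)*J(-16)) = 1/((23*4)*14) = 1/(92*14) = 1/1288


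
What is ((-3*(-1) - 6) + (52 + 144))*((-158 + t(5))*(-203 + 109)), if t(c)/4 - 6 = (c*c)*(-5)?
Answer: 11502028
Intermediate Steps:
t(c) = 24 - 20*c² (t(c) = 24 + 4*((c*c)*(-5)) = 24 + 4*(c²*(-5)) = 24 + 4*(-5*c²) = 24 - 20*c²)
((-3*(-1) - 6) + (52 + 144))*((-158 + t(5))*(-203 + 109)) = ((-3*(-1) - 6) + (52 + 144))*((-158 + (24 - 20*5²))*(-203 + 109)) = ((3 - 6) + 196)*((-158 + (24 - 20*25))*(-94)) = (-3 + 196)*((-158 + (24 - 500))*(-94)) = 193*((-158 - 476)*(-94)) = 193*(-634*(-94)) = 193*59596 = 11502028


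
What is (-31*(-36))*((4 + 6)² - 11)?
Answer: 99324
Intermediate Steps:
(-31*(-36))*((4 + 6)² - 11) = 1116*(10² - 11) = 1116*(100 - 11) = 1116*89 = 99324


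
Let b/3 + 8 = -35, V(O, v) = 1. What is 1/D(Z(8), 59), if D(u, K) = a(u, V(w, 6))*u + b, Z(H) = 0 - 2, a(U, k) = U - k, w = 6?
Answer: -1/123 ≈ -0.0081301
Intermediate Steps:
b = -129 (b = -24 + 3*(-35) = -24 - 105 = -129)
Z(H) = -2
D(u, K) = -129 + u*(-1 + u) (D(u, K) = (u - 1*1)*u - 129 = (u - 1)*u - 129 = (-1 + u)*u - 129 = u*(-1 + u) - 129 = -129 + u*(-1 + u))
1/D(Z(8), 59) = 1/(-129 - 2*(-1 - 2)) = 1/(-129 - 2*(-3)) = 1/(-129 + 6) = 1/(-123) = -1/123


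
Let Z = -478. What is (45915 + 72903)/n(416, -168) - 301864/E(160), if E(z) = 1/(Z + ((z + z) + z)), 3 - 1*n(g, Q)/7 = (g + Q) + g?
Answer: -399081182/661 ≈ -6.0375e+5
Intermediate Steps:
n(g, Q) = 21 - 14*g - 7*Q (n(g, Q) = 21 - 7*((g + Q) + g) = 21 - 7*((Q + g) + g) = 21 - 7*(Q + 2*g) = 21 + (-14*g - 7*Q) = 21 - 14*g - 7*Q)
E(z) = 1/(-478 + 3*z) (E(z) = 1/(-478 + ((z + z) + z)) = 1/(-478 + (2*z + z)) = 1/(-478 + 3*z))
(45915 + 72903)/n(416, -168) - 301864/E(160) = (45915 + 72903)/(21 - 14*416 - 7*(-168)) - 301864/(1/(-478 + 3*160)) = 118818/(21 - 5824 + 1176) - 301864/(1/(-478 + 480)) = 118818/(-4627) - 301864/(1/2) = 118818*(-1/4627) - 301864/½ = -16974/661 - 301864*2 = -16974/661 - 603728 = -399081182/661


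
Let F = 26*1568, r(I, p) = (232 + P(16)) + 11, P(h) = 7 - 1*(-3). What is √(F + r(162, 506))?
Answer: √41021 ≈ 202.54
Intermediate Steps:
P(h) = 10 (P(h) = 7 + 3 = 10)
r(I, p) = 253 (r(I, p) = (232 + 10) + 11 = 242 + 11 = 253)
F = 40768
√(F + r(162, 506)) = √(40768 + 253) = √41021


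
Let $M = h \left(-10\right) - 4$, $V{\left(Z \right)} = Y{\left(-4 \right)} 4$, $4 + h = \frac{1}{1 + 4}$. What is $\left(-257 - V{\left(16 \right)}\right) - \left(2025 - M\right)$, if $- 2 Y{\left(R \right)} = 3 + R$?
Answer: $-2250$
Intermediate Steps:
$Y{\left(R \right)} = - \frac{3}{2} - \frac{R}{2}$ ($Y{\left(R \right)} = - \frac{3 + R}{2} = - \frac{3}{2} - \frac{R}{2}$)
$h = - \frac{19}{5}$ ($h = -4 + \frac{1}{1 + 4} = -4 + \frac{1}{5} = - \frac{19}{5} \approx -3.8$)
$V{\left(Z \right)} = 2$ ($V{\left(Z \right)} = \left(- \frac{3}{2} - -2\right) 4 = \left(- \frac{3}{2} + 2\right) 4 = \frac{1}{2} \cdot 4 = 2$)
$M = 34$ ($M = \left(- \frac{19}{5}\right) \left(-10\right) - 4 = 38 - 4 = 34$)
$\left(-257 - V{\left(16 \right)}\right) - \left(2025 - M\right) = \left(-257 - 2\right) - \left(2025 - 34\right) = -259 - 1991 = -2250$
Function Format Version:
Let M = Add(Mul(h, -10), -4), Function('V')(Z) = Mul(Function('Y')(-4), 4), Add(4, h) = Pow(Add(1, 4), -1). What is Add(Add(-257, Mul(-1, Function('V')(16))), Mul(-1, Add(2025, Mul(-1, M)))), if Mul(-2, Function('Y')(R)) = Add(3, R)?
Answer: -2250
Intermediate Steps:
Function('Y')(R) = Add(Rational(-3, 2), Mul(Rational(-1, 2), R)) (Function('Y')(R) = Mul(Rational(-1, 2), Add(3, R)) = Add(Rational(-3, 2), Mul(Rational(-1, 2), R)))
h = Rational(-19, 5) (h = Add(-4, Pow(Add(1, 4), -1)) = Add(-4, Pow(5, -1)) = Add(-4, Rational(1, 5)) = Rational(-19, 5) ≈ -3.8000)
Function('V')(Z) = 2 (Function('V')(Z) = Mul(Add(Rational(-3, 2), Mul(Rational(-1, 2), -4)), 4) = Mul(Add(Rational(-3, 2), 2), 4) = Mul(Rational(1, 2), 4) = 2)
M = 34 (M = Add(Mul(Rational(-19, 5), -10), -4) = Add(38, -4) = 34)
Add(Add(-257, Mul(-1, Function('V')(16))), Mul(-1, Add(2025, Mul(-1, M)))) = Add(Add(-257, Mul(-1, 2)), Mul(-1, Add(2025, Mul(-1, 34)))) = Add(Add(-257, -2), Mul(-1, Add(2025, -34))) = Add(-259, Mul(-1, 1991)) = Add(-259, -1991) = -2250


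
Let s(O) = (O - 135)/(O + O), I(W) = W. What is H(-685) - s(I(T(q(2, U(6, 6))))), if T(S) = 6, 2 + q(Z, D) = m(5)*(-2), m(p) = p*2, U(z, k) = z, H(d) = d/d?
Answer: 47/4 ≈ 11.750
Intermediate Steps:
H(d) = 1
m(p) = 2*p
q(Z, D) = -22 (q(Z, D) = -2 + (2*5)*(-2) = -2 + 10*(-2) = -2 - 20 = -22)
s(O) = (-135 + O)/(2*O) (s(O) = (-135 + O)/((2*O)) = (-135 + O)*(1/(2*O)) = (-135 + O)/(2*O))
H(-685) - s(I(T(q(2, U(6, 6))))) = 1 - (-135 + 6)/(2*6) = 1 - (-129)/(2*6) = 1 - 1*(-43/4) = 1 + 43/4 = 47/4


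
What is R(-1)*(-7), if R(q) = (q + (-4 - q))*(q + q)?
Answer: -56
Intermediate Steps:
R(q) = -8*q
R(-1)*(-7) = -8*(-1)*(-7) = 8*(-7) = -56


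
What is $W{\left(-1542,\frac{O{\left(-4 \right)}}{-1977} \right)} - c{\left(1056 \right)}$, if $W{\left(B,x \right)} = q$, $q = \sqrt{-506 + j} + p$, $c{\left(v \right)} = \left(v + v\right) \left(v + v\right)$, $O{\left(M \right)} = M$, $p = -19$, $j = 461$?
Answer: $-4460563 + 3 i \sqrt{5} \approx -4.4606 \cdot 10^{6} + 6.7082 i$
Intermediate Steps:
$c{\left(v \right)} = 4 v^{2}$ ($c{\left(v \right)} = 2 v 2 v = 4 v^{2}$)
$q = -19 + 3 i \sqrt{5}$ ($q = \sqrt{-506 + 461} - 19 = \sqrt{-45} - 19 = 3 i \sqrt{5} - 19 = -19 + 3 i \sqrt{5} \approx -19.0 + 6.7082 i$)
$W{\left(B,x \right)} = -19 + 3 i \sqrt{5}$
$W{\left(-1542,\frac{O{\left(-4 \right)}}{-1977} \right)} - c{\left(1056 \right)} = \left(-19 + 3 i \sqrt{5}\right) - 4 \cdot 1056^{2} = \left(-19 + 3 i \sqrt{5}\right) - 4 \cdot 1115136 = \left(-19 + 3 i \sqrt{5}\right) - 4460544 = -4460563 + 3 i \sqrt{5}$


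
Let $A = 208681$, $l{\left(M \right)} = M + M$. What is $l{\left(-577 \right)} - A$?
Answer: $-209835$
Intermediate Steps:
$l{\left(M \right)} = 2 M$
$l{\left(-577 \right)} - A = 2 \left(-577\right) - 208681 = -1154 - 208681 = -209835$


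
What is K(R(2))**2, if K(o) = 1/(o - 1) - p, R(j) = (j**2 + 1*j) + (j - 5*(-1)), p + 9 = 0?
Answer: 11881/144 ≈ 82.507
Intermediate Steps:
p = -9 (p = -9 + 0 = -9)
R(j) = 5 + j**2 + 2*j (R(j) = (j**2 + j) + (j + 5) = (j + j**2) + (5 + j) = 5 + j**2 + 2*j)
K(o) = 9 + 1/(-1 + o) (K(o) = 1/(o - 1) - 1*(-9) = 1/(-1 + o) + 9 = 9 + 1/(-1 + o))
K(R(2))**2 = ((-8 + 9*(5 + 2**2 + 2*2))/(-1 + (5 + 2**2 + 2*2)))**2 = ((-8 + 9*(5 + 4 + 4))/(-1 + (5 + 4 + 4)))**2 = ((-8 + 9*13)/(-1 + 13))**2 = ((-8 + 117)/12)**2 = ((1/12)*109)**2 = (109/12)**2 = 11881/144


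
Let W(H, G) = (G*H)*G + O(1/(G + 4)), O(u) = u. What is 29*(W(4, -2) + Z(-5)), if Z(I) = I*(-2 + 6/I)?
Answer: 1885/2 ≈ 942.50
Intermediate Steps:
W(H, G) = 1/(4 + G) + H*G² (W(H, G) = (G*H)*G + 1/(G + 4) = H*G² + 1/(4 + G) = 1/(4 + G) + H*G²)
29*(W(4, -2) + Z(-5)) = 29*((1 + 4*(-2)²*(4 - 2))/(4 - 2) + (6 - 2*(-5))) = 29*((1 + 4*4*2)/2 + (6 + 10)) = 29*((1 + 32)/2 + 16) = 29*((½)*33 + 16) = 29*(33/2 + 16) = 29*(65/2) = 1885/2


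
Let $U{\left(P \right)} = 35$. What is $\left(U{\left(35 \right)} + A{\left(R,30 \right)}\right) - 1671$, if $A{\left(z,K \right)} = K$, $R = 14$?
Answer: $-1606$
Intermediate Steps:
$\left(U{\left(35 \right)} + A{\left(R,30 \right)}\right) - 1671 = \left(35 + 30\right) - 1671 = 65 - 1671 = -1606$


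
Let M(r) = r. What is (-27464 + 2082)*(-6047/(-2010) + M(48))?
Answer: -1301170157/1005 ≈ -1.2947e+6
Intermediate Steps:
(-27464 + 2082)*(-6047/(-2010) + M(48)) = (-27464 + 2082)*(-6047/(-2010) + 48) = -25382*(-6047*(-1/2010) + 48) = -25382*(6047/2010 + 48) = -25382*102527/2010 = -1301170157/1005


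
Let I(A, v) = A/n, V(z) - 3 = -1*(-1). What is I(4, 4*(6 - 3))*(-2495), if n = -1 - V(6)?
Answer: 1996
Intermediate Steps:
V(z) = 4 (V(z) = 3 - 1*(-1) = 3 + 1 = 4)
n = -5 (n = -1 - 1*4 = -1 - 4 = -5)
I(A, v) = -A/5 (I(A, v) = A/(-5) = A*(-⅕) = -A/5)
I(4, 4*(6 - 3))*(-2495) = -⅕*4*(-2495) = -⅘*(-2495) = 1996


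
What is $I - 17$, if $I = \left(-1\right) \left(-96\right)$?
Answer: $79$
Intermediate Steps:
$I = 96$
$I - 17 = 96 - 17 = 79$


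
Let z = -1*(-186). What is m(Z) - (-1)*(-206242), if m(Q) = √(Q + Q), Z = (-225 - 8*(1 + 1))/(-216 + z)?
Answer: -206242 + √3615/15 ≈ -2.0624e+5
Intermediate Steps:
z = 186
Z = 241/30 (Z = (-225 - 8*(1 + 1))/(-216 + 186) = (-225 - 8*2)/(-30) = (-225 - 16)*(-1/30) = -241*(-1/30) = 241/30 ≈ 8.0333)
m(Q) = √2*√Q (m(Q) = √(2*Q) = √2*√Q)
m(Z) - (-1)*(-206242) = √2*√(241/30) - (-1)*(-206242) = √2*(√7230/30) - 1*206242 = √3615/15 - 206242 = -206242 + √3615/15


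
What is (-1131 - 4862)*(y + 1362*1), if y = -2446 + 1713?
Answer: -3769597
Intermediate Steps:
y = -733
(-1131 - 4862)*(y + 1362*1) = (-1131 - 4862)*(-733 + 1362*1) = -5993*(-733 + 1362) = -5993*629 = -3769597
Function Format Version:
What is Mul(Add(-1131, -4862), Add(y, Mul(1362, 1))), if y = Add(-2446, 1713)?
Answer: -3769597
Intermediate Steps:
y = -733
Mul(Add(-1131, -4862), Add(y, Mul(1362, 1))) = Mul(Add(-1131, -4862), Add(-733, Mul(1362, 1))) = Mul(-5993, Add(-733, 1362)) = Mul(-5993, 629) = -3769597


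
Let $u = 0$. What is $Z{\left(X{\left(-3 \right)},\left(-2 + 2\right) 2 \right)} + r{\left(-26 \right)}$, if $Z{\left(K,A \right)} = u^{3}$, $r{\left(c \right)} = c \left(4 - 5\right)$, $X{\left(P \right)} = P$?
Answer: $26$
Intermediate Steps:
$r{\left(c \right)} = - c$ ($r{\left(c \right)} = c \left(-1\right) = - c$)
$Z{\left(K,A \right)} = 0$ ($Z{\left(K,A \right)} = 0^{3} = 0$)
$Z{\left(X{\left(-3 \right)},\left(-2 + 2\right) 2 \right)} + r{\left(-26 \right)} = 0 - -26 = 0 + 26 = 26$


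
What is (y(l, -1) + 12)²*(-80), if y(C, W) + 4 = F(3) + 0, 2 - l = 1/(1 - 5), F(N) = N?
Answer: -9680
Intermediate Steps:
l = 9/4 (l = 2 - 1/(1 - 5) = 2 - 1/(-4) = 2 - 1*(-¼) = 2 + ¼ = 9/4 ≈ 2.2500)
y(C, W) = -1 (y(C, W) = -4 + (3 + 0) = -4 + 3 = -1)
(y(l, -1) + 12)²*(-80) = (-1 + 12)²*(-80) = 11²*(-80) = 121*(-80) = -9680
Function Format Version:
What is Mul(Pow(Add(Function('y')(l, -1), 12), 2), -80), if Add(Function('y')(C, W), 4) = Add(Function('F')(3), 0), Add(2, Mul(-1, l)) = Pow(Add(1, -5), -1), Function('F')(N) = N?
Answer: -9680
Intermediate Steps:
l = Rational(9, 4) (l = Add(2, Mul(-1, Pow(Add(1, -5), -1))) = Add(2, Mul(-1, Pow(-4, -1))) = Add(2, Mul(-1, Rational(-1, 4))) = Add(2, Rational(1, 4)) = Rational(9, 4) ≈ 2.2500)
Function('y')(C, W) = -1 (Function('y')(C, W) = Add(-4, Add(3, 0)) = Add(-4, 3) = -1)
Mul(Pow(Add(Function('y')(l, -1), 12), 2), -80) = Mul(Pow(Add(-1, 12), 2), -80) = Mul(Pow(11, 2), -80) = Mul(121, -80) = -9680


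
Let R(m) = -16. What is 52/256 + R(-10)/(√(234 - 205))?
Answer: 13/64 - 16*√29/29 ≈ -2.7680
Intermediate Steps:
52/256 + R(-10)/(√(234 - 205)) = 52/256 - 16/√(234 - 205) = 52*(1/256) - 16*√29/29 = 13/64 - 16*√29/29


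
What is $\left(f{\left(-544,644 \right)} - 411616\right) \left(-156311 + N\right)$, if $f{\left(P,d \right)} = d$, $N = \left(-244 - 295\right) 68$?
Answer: $79302390036$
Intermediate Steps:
$N = -36652$ ($N = \left(-539\right) 68 = -36652$)
$\left(f{\left(-544,644 \right)} - 411616\right) \left(-156311 + N\right) = \left(644 - 411616\right) \left(-156311 - 36652\right) = \left(-410972\right) \left(-192963\right) = 79302390036$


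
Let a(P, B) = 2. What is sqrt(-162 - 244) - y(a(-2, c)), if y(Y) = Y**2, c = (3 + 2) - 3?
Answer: -4 + I*sqrt(406) ≈ -4.0 + 20.149*I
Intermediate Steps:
c = 2 (c = 5 - 3 = 2)
sqrt(-162 - 244) - y(a(-2, c)) = sqrt(-162 - 244) - 1*2**2 = sqrt(-406) - 1*4 = I*sqrt(406) - 4 = -4 + I*sqrt(406)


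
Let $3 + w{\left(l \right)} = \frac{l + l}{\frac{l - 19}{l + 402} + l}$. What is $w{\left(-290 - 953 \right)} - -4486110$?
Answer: $\frac{4683950895533}{1044101} \approx 4.4861 \cdot 10^{6}$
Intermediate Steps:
$w{\left(l \right)} = -3 + \frac{2 l}{l + \frac{-19 + l}{402 + l}}$ ($w{\left(l \right)} = -3 + \frac{l + l}{\frac{l - 19}{l + 402} + l} = -3 + \frac{2 l}{\frac{-19 + l}{402 + l} + l} = -3 + \frac{2 l}{l + \frac{-19 + l}{402 + l}}$)
$w{\left(-290 - 953 \right)} - -4486110 = \frac{57 - \left(-290 - 953\right)^{2} - 405 \left(-290 - 953\right)}{-19 + \left(-290 - 953\right)^{2} + 403 \left(-290 - 953\right)} - -4486110 = \frac{57 - \left(-290 - 953\right)^{2} - 405 \left(-290 - 953\right)}{-19 + \left(-290 - 953\right)^{2} + 403 \left(-290 - 953\right)} + 4486110 = \frac{57 - \left(-1243\right)^{2} - -503415}{-19 + \left(-1243\right)^{2} + 403 \left(-1243\right)} + 4486110 = \frac{57 - 1545049 + 503415}{-19 + 1545049 - 500929} + 4486110 = \frac{57 - 1545049 + 503415}{1044101} + 4486110 = \frac{1}{1044101} \left(-1041577\right) + 4486110 = - \frac{1041577}{1044101} + 4486110 = \frac{4683950895533}{1044101}$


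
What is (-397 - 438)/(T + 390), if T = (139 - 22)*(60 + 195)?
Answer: -167/6045 ≈ -0.027626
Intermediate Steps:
T = 29835 (T = 117*255 = 29835)
(-397 - 438)/(T + 390) = (-397 - 438)/(29835 + 390) = -835/30225 = -835*1/30225 = -167/6045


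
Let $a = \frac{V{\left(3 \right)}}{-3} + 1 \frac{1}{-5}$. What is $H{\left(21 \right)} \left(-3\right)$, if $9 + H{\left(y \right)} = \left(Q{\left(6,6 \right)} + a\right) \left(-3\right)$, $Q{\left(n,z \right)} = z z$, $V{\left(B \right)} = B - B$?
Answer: $\frac{1746}{5} \approx 349.2$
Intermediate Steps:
$V{\left(B \right)} = 0$
$a = - \frac{1}{5}$ ($a = \frac{0}{-3} + 1 \frac{1}{-5} = 0 \left(- \frac{1}{3}\right) + 1 \left(- \frac{1}{5}\right) = 0 - \frac{1}{5} = - \frac{1}{5} \approx -0.2$)
$Q{\left(n,z \right)} = z^{2}$
$H{\left(y \right)} = - \frac{582}{5}$ ($H{\left(y \right)} = -9 + \left(6^{2} - \frac{1}{5}\right) \left(-3\right) = -9 + \left(36 - \frac{1}{5}\right) \left(-3\right) = -9 + \frac{179}{5} \left(-3\right) = -9 - \frac{537}{5} = - \frac{582}{5}$)
$H{\left(21 \right)} \left(-3\right) = \left(- \frac{582}{5}\right) \left(-3\right) = \frac{1746}{5}$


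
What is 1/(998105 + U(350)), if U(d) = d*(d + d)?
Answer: 1/1243105 ≈ 8.0444e-7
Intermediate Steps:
U(d) = 2*d² (U(d) = d*(2*d) = 2*d²)
1/(998105 + U(350)) = 1/(998105 + 2*350²) = 1/(998105 + 2*122500) = 1/(998105 + 245000) = 1/1243105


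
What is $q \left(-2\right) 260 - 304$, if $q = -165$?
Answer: $85496$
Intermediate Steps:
$q \left(-2\right) 260 - 304 = \left(-165\right) \left(-2\right) 260 - 304 = 330 \cdot 260 - 304 = 85800 - 304 = 85496$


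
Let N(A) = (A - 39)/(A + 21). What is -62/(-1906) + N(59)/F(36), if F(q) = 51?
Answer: 7277/194412 ≈ 0.037431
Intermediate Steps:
N(A) = (-39 + A)/(21 + A)
-62/(-1906) + N(59)/F(36) = -62/(-1906) + ((-39 + 59)/(21 + 59))/51 = -62*(-1/1906) + (20/80)*(1/51) = 31/953 + ((1/80)*20)*(1/51) = 31/953 + (¼)*(1/51) = 31/953 + 1/204 = 7277/194412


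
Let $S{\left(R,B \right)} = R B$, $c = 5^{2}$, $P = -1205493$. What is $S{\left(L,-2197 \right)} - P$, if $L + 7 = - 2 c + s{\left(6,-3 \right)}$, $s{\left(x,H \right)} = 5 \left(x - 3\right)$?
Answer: $1297767$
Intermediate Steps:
$c = 25$
$s{\left(x,H \right)} = -15 + 5 x$ ($s{\left(x,H \right)} = 5 \left(-3 + x\right) = -15 + 5 x$)
$L = -42$ ($L = -7 + \left(\left(-2\right) 25 + \left(-15 + 5 \cdot 6\right)\right) = -7 + \left(-50 + \left(-15 + 30\right)\right) = -7 + \left(-50 + 15\right) = -7 - 35 = -42$)
$S{\left(R,B \right)} = B R$
$S{\left(L,-2197 \right)} - P = \left(-2197\right) \left(-42\right) - -1205493 = 92274 + 1205493 = 1297767$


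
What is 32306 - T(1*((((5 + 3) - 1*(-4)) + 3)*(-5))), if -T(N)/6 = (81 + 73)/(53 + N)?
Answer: 32264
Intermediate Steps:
T(N) = -924/(53 + N) (T(N) = -6*(81 + 73)/(53 + N) = -924/(53 + N))
32306 - T(1*((((5 + 3) - 1*(-4)) + 3)*(-5))) = 32306 - (-924)/(53 + 1*((((5 + 3) - 1*(-4)) + 3)*(-5))) = 32306 - (-924)/(53 + 1*(((8 + 4) + 3)*(-5))) = 32306 - (-924)/(53 + 1*((12 + 3)*(-5))) = 32306 - (-924)/(53 + 1*(15*(-5))) = 32306 - (-924)/(53 + 1*(-75)) = 32306 - (-924)/(53 - 75) = 32306 - (-924)/(-22) = 32306 - (-924)*(-1)/22 = 32306 - 1*42 = 32306 - 42 = 32264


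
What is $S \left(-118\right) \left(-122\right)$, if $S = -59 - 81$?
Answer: $-2015440$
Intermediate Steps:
$S = -140$ ($S = -59 - 81 = -140$)
$S \left(-118\right) \left(-122\right) = \left(-140\right) \left(-118\right) \left(-122\right) = 16520 \left(-122\right) = -2015440$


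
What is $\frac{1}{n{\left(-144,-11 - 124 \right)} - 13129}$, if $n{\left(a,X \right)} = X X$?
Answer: $\frac{1}{5096} \approx 0.00019623$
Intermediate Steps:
$n{\left(a,X \right)} = X^{2}$
$\frac{1}{n{\left(-144,-11 - 124 \right)} - 13129} = \frac{1}{\left(-11 - 124\right)^{2} - 13129} = \frac{1}{\left(-135\right)^{2} - 13129} = \frac{1}{18225 - 13129} = \frac{1}{5096}$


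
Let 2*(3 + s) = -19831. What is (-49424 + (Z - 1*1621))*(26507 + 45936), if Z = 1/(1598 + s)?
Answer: -61535970836221/16641 ≈ -3.6979e+9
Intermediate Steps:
s = -19837/2 (s = -3 + (½)*(-19831) = -3 - 19831/2 = -19837/2 ≈ -9918.5)
Z = -2/16641 (Z = 1/(1598 - 19837/2) = 1/(-16641/2) = -2/16641 ≈ -0.00012019)
(-49424 + (Z - 1*1621))*(26507 + 45936) = (-49424 + (-2/16641 - 1*1621))*(26507 + 45936) = (-49424 + (-2/16641 - 1621))*72443 = (-49424 - 26975063/16641)*72443 = -849439847/16641*72443 = -61535970836221/16641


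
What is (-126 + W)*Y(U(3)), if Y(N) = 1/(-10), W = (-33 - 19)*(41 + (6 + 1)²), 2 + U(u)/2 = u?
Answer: 2403/5 ≈ 480.60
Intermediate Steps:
U(u) = -4 + 2*u
W = -4680 (W = -52*(41 + 7²) = -52*(41 + 49) = -52*90 = -4680)
Y(N) = -⅒
(-126 + W)*Y(U(3)) = (-126 - 4680)*(-⅒) = -4806*(-⅒) = 2403/5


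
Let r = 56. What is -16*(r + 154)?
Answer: -3360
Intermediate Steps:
-16*(r + 154) = -16*(56 + 154) = -16*210 = -3360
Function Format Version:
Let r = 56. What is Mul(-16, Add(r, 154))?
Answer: -3360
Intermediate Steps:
Mul(-16, Add(r, 154)) = Mul(-16, Add(56, 154)) = Mul(-16, 210) = -3360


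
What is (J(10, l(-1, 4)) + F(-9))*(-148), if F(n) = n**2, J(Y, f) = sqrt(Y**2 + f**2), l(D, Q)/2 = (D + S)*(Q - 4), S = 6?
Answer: -13468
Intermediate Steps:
l(D, Q) = 2*(-4 + Q)*(6 + D) (l(D, Q) = 2*((D + 6)*(Q - 4)) = 2*((6 + D)*(-4 + Q)) = 2*((-4 + Q)*(6 + D)) = 2*(-4 + Q)*(6 + D))
(J(10, l(-1, 4)) + F(-9))*(-148) = (sqrt(10**2 + (-48 - 8*(-1) + 12*4 + 2*(-1)*4)**2) + (-9)**2)*(-148) = (sqrt(100 + (-48 + 8 + 48 - 8)**2) + 81)*(-148) = (sqrt(100 + 0**2) + 81)*(-148) = (sqrt(100 + 0) + 81)*(-148) = (sqrt(100) + 81)*(-148) = (10 + 81)*(-148) = 91*(-148) = -13468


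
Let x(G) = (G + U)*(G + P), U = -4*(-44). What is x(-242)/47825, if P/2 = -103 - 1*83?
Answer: 40524/47825 ≈ 0.84734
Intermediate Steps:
U = 176
P = -372 (P = 2*(-103 - 1*83) = 2*(-103 - 83) = 2*(-186) = -372)
x(G) = (-372 + G)*(176 + G) (x(G) = (G + 176)*(G - 372) = (176 + G)*(-372 + G) = (-372 + G)*(176 + G))
x(-242)/47825 = (-65472 + (-242)² - 196*(-242))/47825 = (-65472 + 58564 + 47432)*(1/47825) = 40524*(1/47825) = 40524/47825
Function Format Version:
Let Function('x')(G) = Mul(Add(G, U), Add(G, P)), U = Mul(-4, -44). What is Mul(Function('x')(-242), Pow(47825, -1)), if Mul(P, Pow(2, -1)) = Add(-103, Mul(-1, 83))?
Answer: Rational(40524, 47825) ≈ 0.84734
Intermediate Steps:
U = 176
P = -372 (P = Mul(2, Add(-103, Mul(-1, 83))) = Mul(2, Add(-103, -83)) = Mul(2, -186) = -372)
Function('x')(G) = Mul(Add(-372, G), Add(176, G)) (Function('x')(G) = Mul(Add(G, 176), Add(G, -372)) = Mul(Add(176, G), Add(-372, G)) = Mul(Add(-372, G), Add(176, G)))
Mul(Function('x')(-242), Pow(47825, -1)) = Mul(Add(-65472, Pow(-242, 2), Mul(-196, -242)), Pow(47825, -1)) = Mul(Add(-65472, 58564, 47432), Rational(1, 47825)) = Mul(40524, Rational(1, 47825)) = Rational(40524, 47825)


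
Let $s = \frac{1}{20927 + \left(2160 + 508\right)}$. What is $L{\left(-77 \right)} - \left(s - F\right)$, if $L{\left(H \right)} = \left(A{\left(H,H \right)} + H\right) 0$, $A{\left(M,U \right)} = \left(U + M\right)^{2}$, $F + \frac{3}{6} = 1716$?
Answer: $\frac{80954443}{47190} \approx 1715.5$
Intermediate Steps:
$F = \frac{3431}{2}$ ($F = - \frac{1}{2} + 1716 = \frac{3431}{2} \approx 1715.5$)
$A{\left(M,U \right)} = \left(M + U\right)^{2}$
$L{\left(H \right)} = 0$ ($L{\left(H \right)} = \left(\left(H + H\right)^{2} + H\right) 0 = \left(\left(2 H\right)^{2} + H\right) 0 = \left(4 H^{2} + H\right) 0 = \left(H + 4 H^{2}\right) 0 = 0$)
$s = \frac{1}{23595}$ ($s = \frac{1}{20927 + 2668} = \frac{1}{23595} \approx 4.2382 \cdot 10^{-5}$)
$L{\left(-77 \right)} - \left(s - F\right) = 0 - \left(\frac{1}{23595} - \frac{3431}{2}\right) = 0 - - \frac{80954443}{47190} = 0 + \frac{80954443}{47190} = \frac{80954443}{47190}$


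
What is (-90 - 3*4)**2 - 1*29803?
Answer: -19399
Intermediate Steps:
(-90 - 3*4)**2 - 1*29803 = (-90 - 12)**2 - 29803 = (-102)**2 - 29803 = 10404 - 29803 = -19399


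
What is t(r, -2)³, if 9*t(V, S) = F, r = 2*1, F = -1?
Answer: -1/729 ≈ -0.0013717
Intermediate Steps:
r = 2
t(V, S) = -⅑ (t(V, S) = (⅑)*(-1) = -⅑)
t(r, -2)³ = (-⅑)³ = -1/729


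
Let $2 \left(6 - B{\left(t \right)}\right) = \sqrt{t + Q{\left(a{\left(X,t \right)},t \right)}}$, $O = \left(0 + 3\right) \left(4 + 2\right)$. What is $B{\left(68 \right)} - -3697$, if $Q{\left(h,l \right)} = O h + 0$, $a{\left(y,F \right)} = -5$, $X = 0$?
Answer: $3703 - \frac{i \sqrt{22}}{2} \approx 3703.0 - 2.3452 i$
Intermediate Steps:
$O = 18$ ($O = 3 \cdot 6 = 18$)
$Q{\left(h,l \right)} = 18 h$ ($Q{\left(h,l \right)} = 18 h + 0 = 18 h$)
$B{\left(t \right)} = 6 - \frac{\sqrt{-90 + t}}{2}$ ($B{\left(t \right)} = 6 - \frac{\sqrt{t + 18 \left(-5\right)}}{2} = 6 - \frac{\sqrt{t - 90}}{2} = 6 - \frac{\sqrt{-90 + t}}{2}$)
$B{\left(68 \right)} - -3697 = \left(6 - \frac{\sqrt{-90 + 68}}{2}\right) - -3697 = \left(6 - \frac{\sqrt{-22}}{2}\right) + 3697 = \left(6 - \frac{i \sqrt{22}}{2}\right) + 3697 = 3703 - \frac{i \sqrt{22}}{2}$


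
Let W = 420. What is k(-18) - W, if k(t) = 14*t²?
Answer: 4116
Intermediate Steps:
k(-18) - W = 14*(-18)² - 1*420 = 14*324 - 420 = 4536 - 420 = 4116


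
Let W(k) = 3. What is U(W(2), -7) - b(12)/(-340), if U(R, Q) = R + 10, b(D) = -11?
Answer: 4409/340 ≈ 12.968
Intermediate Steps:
U(R, Q) = 10 + R
U(W(2), -7) - b(12)/(-340) = (10 + 3) - (-11)/(-340) = 13 - (-11)*(-1)/340 = 13 - 1*11/340 = 13 - 11/340 = 4409/340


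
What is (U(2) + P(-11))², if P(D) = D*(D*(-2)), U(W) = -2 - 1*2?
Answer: 60516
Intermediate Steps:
U(W) = -4 (U(W) = -2 - 2 = -4)
P(D) = -2*D² (P(D) = D*(-2*D) = -2*D²)
(U(2) + P(-11))² = (-4 - 2*(-11)²)² = (-4 - 2*121)² = (-4 - 242)² = (-246)² = 60516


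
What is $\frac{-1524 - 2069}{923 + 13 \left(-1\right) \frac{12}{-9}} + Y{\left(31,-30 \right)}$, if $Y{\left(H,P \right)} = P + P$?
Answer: $- \frac{180039}{2821} \approx -63.821$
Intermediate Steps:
$Y{\left(H,P \right)} = 2 P$
$\frac{-1524 - 2069}{923 + 13 \left(-1\right) \frac{12}{-9}} + Y{\left(31,-30 \right)} = \frac{-1524 - 2069}{923 + 13 \left(-1\right) \frac{12}{-9}} + 2 \left(-30\right) = - \frac{3593}{923 - 13 \cdot 12 \left(- \frac{1}{9}\right)} - 60 = - \frac{3593}{923 - - \frac{52}{3}} - 60 = - \frac{3593}{923 + \frac{52}{3}} - 60 = - \frac{3593}{\frac{2821}{3}} - 60 = \left(-3593\right) \frac{3}{2821} - 60 = - \frac{10779}{2821} - 60 = - \frac{180039}{2821}$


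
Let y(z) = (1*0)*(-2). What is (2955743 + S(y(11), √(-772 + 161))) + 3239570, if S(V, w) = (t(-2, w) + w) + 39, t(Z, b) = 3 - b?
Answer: 6195355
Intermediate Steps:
y(z) = 0 (y(z) = 0*(-2) = 0)
S(V, w) = 42 (S(V, w) = ((3 - w) + w) + 39 = 3 + 39 = 42)
(2955743 + S(y(11), √(-772 + 161))) + 3239570 = (2955743 + 42) + 3239570 = 2955785 + 3239570 = 6195355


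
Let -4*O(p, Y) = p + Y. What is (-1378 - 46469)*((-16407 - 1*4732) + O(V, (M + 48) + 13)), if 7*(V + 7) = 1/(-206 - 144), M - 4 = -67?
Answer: 9911034709203/9800 ≈ 1.0113e+9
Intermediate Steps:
M = -63 (M = 4 - 67 = -63)
V = -17151/2450 (V = -7 + 1/(7*(-206 - 144)) = -7 + (⅐)/(-350) = -7 + (⅐)*(-1/350) = -7 - 1/2450 = -17151/2450 ≈ -7.0004)
O(p, Y) = -Y/4 - p/4 (O(p, Y) = -(p + Y)/4 = -(Y + p)/4 = -Y/4 - p/4)
(-1378 - 46469)*((-16407 - 1*4732) + O(V, (M + 48) + 13)) = (-1378 - 46469)*((-16407 - 1*4732) + (-((-63 + 48) + 13)/4 - ¼*(-17151/2450))) = -47847*((-16407 - 4732) + (-(-15 + 13)/4 + 17151/9800)) = -47847*(-21139 + (-¼*(-2) + 17151/9800)) = -47847*(-21139 + (½ + 17151/9800)) = -47847*(-21139 + 22051/9800) = -47847*(-207140149/9800) = 9911034709203/9800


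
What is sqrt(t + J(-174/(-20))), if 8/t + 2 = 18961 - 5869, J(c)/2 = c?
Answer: sqrt(745390415)/6545 ≈ 4.1714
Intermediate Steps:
J(c) = 2*c
t = 4/6545 (t = 8/(-2 + (18961 - 5869)) = 8/(-2 + 13092) = 8/13090 = 8*(1/13090) = 4/6545 ≈ 0.00061115)
sqrt(t + J(-174/(-20))) = sqrt(4/6545 + 2*(-174/(-20))) = sqrt(4/6545 + 2*(-174*(-1/20))) = sqrt(4/6545 + 2*(87/10)) = sqrt(4/6545 + 87/5) = sqrt(113887/6545) = sqrt(745390415)/6545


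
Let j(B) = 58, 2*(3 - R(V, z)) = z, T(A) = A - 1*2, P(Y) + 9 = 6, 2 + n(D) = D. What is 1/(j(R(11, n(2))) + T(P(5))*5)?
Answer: 1/33 ≈ 0.030303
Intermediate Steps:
n(D) = -2 + D
P(Y) = -3 (P(Y) = -9 + 6 = -3)
T(A) = -2 + A (T(A) = A - 2 = -2 + A)
R(V, z) = 3 - z/2
1/(j(R(11, n(2))) + T(P(5))*5) = 1/(58 + (-2 - 3)*5) = 1/(58 - 5*5) = 1/(58 - 25) = 1/33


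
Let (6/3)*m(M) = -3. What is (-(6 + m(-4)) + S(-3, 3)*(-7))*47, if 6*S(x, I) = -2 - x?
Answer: -799/3 ≈ -266.33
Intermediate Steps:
m(M) = -3/2 (m(M) = (½)*(-3) = -3/2)
S(x, I) = -⅓ - x/6 (S(x, I) = (-2 - x)/6 = -⅓ - x/6)
(-(6 + m(-4)) + S(-3, 3)*(-7))*47 = (-(6 - 3/2) + (-⅓ - ⅙*(-3))*(-7))*47 = (-1*9/2 + (-⅓ + ½)*(-7))*47 = (-9/2 + (⅙)*(-7))*47 = (-9/2 - 7/6)*47 = -17/3*47 = -799/3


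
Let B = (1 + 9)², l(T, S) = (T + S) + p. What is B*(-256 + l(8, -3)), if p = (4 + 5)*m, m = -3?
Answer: -27800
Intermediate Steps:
p = -27 (p = (4 + 5)*(-3) = 9*(-3) = -27)
l(T, S) = -27 + S + T (l(T, S) = (T + S) - 27 = (S + T) - 27 = -27 + S + T)
B = 100 (B = 10² = 100)
B*(-256 + l(8, -3)) = 100*(-256 + (-27 - 3 + 8)) = 100*(-256 - 22) = 100*(-278) = -27800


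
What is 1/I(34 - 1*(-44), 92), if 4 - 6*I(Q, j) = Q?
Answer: -3/37 ≈ -0.081081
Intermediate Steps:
I(Q, j) = ⅔ - Q/6
1/I(34 - 1*(-44), 92) = 1/(⅔ - (34 - 1*(-44))/6) = 1/(⅔ - (34 + 44)/6) = 1/(⅔ - ⅙*78) = 1/(⅔ - 13) = 1/(-37/3) = -3/37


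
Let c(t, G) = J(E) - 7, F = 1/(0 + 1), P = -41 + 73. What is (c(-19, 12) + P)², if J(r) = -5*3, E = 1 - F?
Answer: 100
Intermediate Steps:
P = 32
F = 1 (F = 1/1 = 1)
E = 0 (E = 1 - 1*1 = 1 - 1 = 0)
J(r) = -15
c(t, G) = -22 (c(t, G) = -15 - 7 = -22)
(c(-19, 12) + P)² = (-22 + 32)² = 10² = 100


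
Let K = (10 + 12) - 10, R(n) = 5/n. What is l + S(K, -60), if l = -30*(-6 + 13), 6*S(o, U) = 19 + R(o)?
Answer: -14887/72 ≈ -206.76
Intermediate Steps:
K = 12 (K = 22 - 10 = 12)
S(o, U) = 19/6 + 5/(6*o) (S(o, U) = (19 + 5/o)/6 = 19/6 + 5/(6*o))
l = -210 (l = -30*7 = -210)
l + S(K, -60) = -210 + (⅙)*(5 + 19*12)/12 = -210 + (⅙)*(1/12)*(5 + 228) = -210 + (⅙)*(1/12)*233 = -210 + 233/72 = -14887/72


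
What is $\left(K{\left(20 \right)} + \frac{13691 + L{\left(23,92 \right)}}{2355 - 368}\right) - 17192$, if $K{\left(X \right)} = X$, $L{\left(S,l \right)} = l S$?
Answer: $- \frac{34104957}{1987} \approx -17164.0$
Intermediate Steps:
$L{\left(S,l \right)} = S l$
$\left(K{\left(20 \right)} + \frac{13691 + L{\left(23,92 \right)}}{2355 - 368}\right) - 17192 = \left(20 + \frac{13691 + 23 \cdot 92}{2355 - 368}\right) - 17192 = \left(20 + \frac{13691 + 2116}{1987}\right) - 17192 = \left(20 + 15807 \cdot \frac{1}{1987}\right) - 17192 = \left(20 + \frac{15807}{1987}\right) - 17192 = \frac{55547}{1987} - 17192 = - \frac{34104957}{1987}$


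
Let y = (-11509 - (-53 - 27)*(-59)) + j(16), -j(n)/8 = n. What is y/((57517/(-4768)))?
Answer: 77990176/57517 ≈ 1355.9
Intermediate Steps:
j(n) = -8*n
y = -16357 (y = (-11509 - (-53 - 27)*(-59)) - 8*16 = (-11509 - (-80)*(-59)) - 128 = (-11509 - 1*4720) - 128 = (-11509 - 4720) - 128 = -16229 - 128 = -16357)
y/((57517/(-4768))) = -16357/(57517/(-4768)) = -16357/(57517*(-1/4768)) = -16357/(-57517/4768) = -16357*(-4768/57517) = 77990176/57517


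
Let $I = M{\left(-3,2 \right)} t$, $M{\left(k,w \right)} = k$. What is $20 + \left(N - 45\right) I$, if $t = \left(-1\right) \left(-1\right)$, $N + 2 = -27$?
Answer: $242$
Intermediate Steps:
$N = -29$ ($N = -2 - 27 = -29$)
$t = 1$
$I = -3$ ($I = \left(-3\right) 1 = -3$)
$20 + \left(N - 45\right) I = 20 + \left(-29 - 45\right) \left(-3\right) = 20 - -222 = 20 + 222 = 242$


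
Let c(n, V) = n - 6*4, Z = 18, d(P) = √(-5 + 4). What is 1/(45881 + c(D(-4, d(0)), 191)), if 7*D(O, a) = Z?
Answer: 7/321017 ≈ 2.1806e-5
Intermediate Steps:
d(P) = I (d(P) = √(-1) = I)
D(O, a) = 18/7 (D(O, a) = (⅐)*18 = 18/7)
c(n, V) = -24 + n (c(n, V) = n - 24 = -24 + n)
1/(45881 + c(D(-4, d(0)), 191)) = 1/(45881 + (-24 + 18/7)) = 1/(45881 - 150/7) = 1/(321017/7) = 7/321017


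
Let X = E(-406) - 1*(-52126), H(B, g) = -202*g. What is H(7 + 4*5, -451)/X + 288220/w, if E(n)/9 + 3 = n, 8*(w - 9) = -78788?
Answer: -26132839542/953349155 ≈ -27.412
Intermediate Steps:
w = -19679/2 (w = 9 + (1/8)*(-78788) = 9 - 19697/2 = -19679/2 ≈ -9839.5)
E(n) = -27 + 9*n
X = 48445 (X = (-27 + 9*(-406)) - 1*(-52126) = (-27 - 3654) + 52126 = -3681 + 52126 = 48445)
H(7 + 4*5, -451)/X + 288220/w = -202*(-451)/48445 + 288220/(-19679/2) = 91102*(1/48445) + 288220*(-2/19679) = 91102/48445 - 576440/19679 = -26132839542/953349155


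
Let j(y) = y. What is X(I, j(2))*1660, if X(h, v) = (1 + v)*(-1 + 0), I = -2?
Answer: -4980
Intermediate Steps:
X(h, v) = -1 - v (X(h, v) = (1 + v)*(-1) = -1 - v)
X(I, j(2))*1660 = (-1 - 1*2)*1660 = (-1 - 2)*1660 = -3*1660 = -4980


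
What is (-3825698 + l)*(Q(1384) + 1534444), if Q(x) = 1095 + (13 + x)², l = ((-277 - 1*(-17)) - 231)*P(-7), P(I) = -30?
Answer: -13289409439264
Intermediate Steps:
l = 14730 (l = ((-277 - 1*(-17)) - 231)*(-30) = ((-277 + 17) - 231)*(-30) = (-260 - 231)*(-30) = -491*(-30) = 14730)
(-3825698 + l)*(Q(1384) + 1534444) = (-3825698 + 14730)*((1095 + (13 + 1384)²) + 1534444) = -3810968*((1095 + 1397²) + 1534444) = -3810968*((1095 + 1951609) + 1534444) = -3810968*(1952704 + 1534444) = -3810968*3487148 = -13289409439264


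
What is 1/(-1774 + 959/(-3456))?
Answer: -3456/6131903 ≈ -0.00056361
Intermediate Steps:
1/(-1774 + 959/(-3456)) = 1/(-1774 + 959*(-1/3456)) = 1/(-1774 - 959/3456) = 1/(-6131903/3456) = -3456/6131903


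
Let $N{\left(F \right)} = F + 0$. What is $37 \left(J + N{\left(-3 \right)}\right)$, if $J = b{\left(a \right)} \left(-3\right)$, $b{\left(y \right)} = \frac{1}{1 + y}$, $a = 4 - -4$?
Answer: $- \frac{370}{3} \approx -123.33$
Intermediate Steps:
$a = 8$ ($a = 4 + 4 = 8$)
$N{\left(F \right)} = F$
$J = - \frac{1}{3}$ ($J = \frac{1}{1 + 8} \left(-3\right) = \frac{1}{9} \left(-3\right) = - \frac{1}{3} \approx -0.33333$)
$37 \left(J + N{\left(-3 \right)}\right) = 37 \left(- \frac{1}{3} - 3\right) = 37 \left(- \frac{10}{3}\right) = - \frac{370}{3}$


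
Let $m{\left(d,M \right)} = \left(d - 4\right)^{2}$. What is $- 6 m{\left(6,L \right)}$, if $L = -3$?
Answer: $-24$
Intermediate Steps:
$m{\left(d,M \right)} = \left(-4 + d\right)^{2}$
$- 6 m{\left(6,L \right)} = - 6 \left(-4 + 6\right)^{2} = - 6 \cdot 2^{2} = \left(-6\right) 4 = -24$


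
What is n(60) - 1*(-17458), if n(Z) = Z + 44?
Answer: 17562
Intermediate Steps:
n(Z) = 44 + Z
n(60) - 1*(-17458) = (44 + 60) - 1*(-17458) = 104 + 17458 = 17562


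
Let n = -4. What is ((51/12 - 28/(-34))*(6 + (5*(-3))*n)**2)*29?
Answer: 10895445/17 ≈ 6.4091e+5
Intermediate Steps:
((51/12 - 28/(-34))*(6 + (5*(-3))*n)**2)*29 = ((51/12 - 28/(-34))*(6 + (5*(-3))*(-4))**2)*29 = ((51*(1/12) - 28*(-1/34))*(6 - 15*(-4))**2)*29 = ((17/4 + 14/17)*(6 + 60)**2)*29 = ((345/68)*66**2)*29 = ((345/68)*4356)*29 = (375705/17)*29 = 10895445/17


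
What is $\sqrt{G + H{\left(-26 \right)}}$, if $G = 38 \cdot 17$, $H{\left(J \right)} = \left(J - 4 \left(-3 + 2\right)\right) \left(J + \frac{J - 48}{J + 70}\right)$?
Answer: $\sqrt{1255} \approx 35.426$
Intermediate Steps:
$H{\left(J \right)} = \left(4 + J\right) \left(J + \frac{-48 + J}{70 + J}\right)$ ($H{\left(J \right)} = \left(J - -4\right) \left(J + \frac{-48 + J}{70 + J}\right) = \left(J + 4\right) \left(J + \frac{-48 + J}{70 + J}\right) = \left(4 + J\right) \left(J + \frac{-48 + J}{70 + J}\right)$)
$G = 646$
$\sqrt{G + H{\left(-26 \right)}} = \sqrt{646 + \frac{-192 + \left(-26\right)^{3} + 75 \left(-26\right)^{2} + 236 \left(-26\right)}{70 - 26}} = \sqrt{646 + \frac{-192 - 17576 + 75 \cdot 676 - 6136}{44}} = \sqrt{646 + \frac{-192 - 17576 + 50700 - 6136}{44}} = \sqrt{646 + \frac{1}{44} \cdot 26796} = \sqrt{646 + 609} = \sqrt{1255}$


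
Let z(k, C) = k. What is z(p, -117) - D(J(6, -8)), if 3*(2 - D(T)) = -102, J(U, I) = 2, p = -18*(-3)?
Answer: 18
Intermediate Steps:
p = 54
D(T) = 36 (D(T) = 2 - ⅓*(-102) = 2 + 34 = 36)
z(p, -117) - D(J(6, -8)) = 54 - 1*36 = 54 - 36 = 18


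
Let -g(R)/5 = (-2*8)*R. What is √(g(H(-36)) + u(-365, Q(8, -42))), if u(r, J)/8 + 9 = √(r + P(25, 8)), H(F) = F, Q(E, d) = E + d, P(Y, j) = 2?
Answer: 2*√(-738 + 22*I*√3) ≈ 1.4022 + 54.35*I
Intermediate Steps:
g(R) = 80*R (g(R) = -5*(-2*8)*R = -(-80)*R = 80*R)
u(r, J) = -72 + 8*√(2 + r) (u(r, J) = -72 + 8*√(r + 2) = -72 + 8*√(2 + r))
√(g(H(-36)) + u(-365, Q(8, -42))) = √(80*(-36) + (-72 + 8*√(2 - 365))) = √(-2880 + (-72 + 8*√(-363))) = √(-2880 + (-72 + 8*(11*I*√3))) = √(-2880 + (-72 + 88*I*√3)) = √(-2952 + 88*I*√3)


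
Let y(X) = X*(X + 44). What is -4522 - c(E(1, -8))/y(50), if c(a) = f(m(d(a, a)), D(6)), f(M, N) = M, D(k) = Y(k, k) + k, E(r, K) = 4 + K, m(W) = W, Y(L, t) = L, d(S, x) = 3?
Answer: -21253403/4700 ≈ -4522.0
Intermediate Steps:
y(X) = X*(44 + X)
D(k) = 2*k (D(k) = k + k = 2*k)
c(a) = 3
-4522 - c(E(1, -8))/y(50) = -4522 - 3/(50*(44 + 50)) = -4522 - 3/(50*94) = -4522 - 3/4700 = -21253403/4700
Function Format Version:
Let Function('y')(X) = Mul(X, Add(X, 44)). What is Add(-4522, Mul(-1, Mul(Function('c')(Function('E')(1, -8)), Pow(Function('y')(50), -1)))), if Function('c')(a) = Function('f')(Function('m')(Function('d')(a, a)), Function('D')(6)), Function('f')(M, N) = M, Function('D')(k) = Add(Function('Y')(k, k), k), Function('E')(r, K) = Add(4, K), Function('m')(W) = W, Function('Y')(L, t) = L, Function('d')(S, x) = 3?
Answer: Rational(-21253403, 4700) ≈ -4522.0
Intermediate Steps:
Function('y')(X) = Mul(X, Add(44, X))
Function('D')(k) = Mul(2, k) (Function('D')(k) = Add(k, k) = Mul(2, k))
Function('c')(a) = 3
Add(-4522, Mul(-1, Mul(Function('c')(Function('E')(1, -8)), Pow(Function('y')(50), -1)))) = Add(-4522, Mul(-1, Mul(3, Pow(Mul(50, Add(44, 50)), -1)))) = Add(-4522, Mul(-1, Mul(3, Pow(Mul(50, 94), -1)))) = Add(-4522, Mul(-1, Mul(3, Pow(4700, -1)))) = Add(-4522, Mul(-1, Mul(3, Rational(1, 4700)))) = Add(-4522, Mul(-1, Rational(3, 4700))) = Add(-4522, Rational(-3, 4700)) = Rational(-21253403, 4700)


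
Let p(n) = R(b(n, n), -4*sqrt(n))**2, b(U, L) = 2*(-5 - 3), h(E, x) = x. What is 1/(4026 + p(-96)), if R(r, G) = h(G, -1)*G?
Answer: 1/2490 ≈ 0.00040161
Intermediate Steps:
b(U, L) = -16 (b(U, L) = 2*(-8) = -16)
R(r, G) = -G
p(n) = 16*n (p(n) = (-(-4)*sqrt(n))**2 = (4*sqrt(n))**2 = 16*n)
1/(4026 + p(-96)) = 1/(4026 + 16*(-96)) = 1/(4026 - 1536) = 1/2490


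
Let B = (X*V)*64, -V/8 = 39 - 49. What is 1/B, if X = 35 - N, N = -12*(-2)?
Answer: 1/56320 ≈ 1.7756e-5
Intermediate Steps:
N = 24
V = 80 (V = -8*(39 - 49) = -8*(-10) = 80)
X = 11 (X = 35 - 1*24 = 35 - 24 = 11)
B = 56320 (B = (11*80)*64 = 880*64 = 56320)
1/B = 1/56320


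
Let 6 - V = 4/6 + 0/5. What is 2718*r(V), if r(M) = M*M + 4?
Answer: 88184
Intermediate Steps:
V = 16/3 (V = 6 - (4/6 + 0/5) = 6 - (4*(⅙) + 0*(⅕)) = 6 - (⅔ + 0) = 6 - 1*⅔ = 6 - ⅔ = 16/3 ≈ 5.3333)
r(M) = 4 + M² (r(M) = M² + 4 = 4 + M²)
2718*r(V) = 2718*(4 + (16/3)²) = 2718*(4 + 256/9) = 2718*(292/9) = 88184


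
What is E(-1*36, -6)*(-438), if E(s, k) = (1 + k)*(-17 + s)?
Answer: -116070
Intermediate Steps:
E(-1*36, -6)*(-438) = (-17 - 1*36 - 17*(-6) - (-6)*36)*(-438) = (-17 - 36 + 102 - 6*(-36))*(-438) = (-17 - 36 + 102 + 216)*(-438) = 265*(-438) = -116070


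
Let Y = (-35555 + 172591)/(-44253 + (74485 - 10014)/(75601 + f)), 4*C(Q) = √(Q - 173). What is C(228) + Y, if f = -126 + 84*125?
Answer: -2945417525/951146801 + √55/4 ≈ -1.2427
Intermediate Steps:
C(Q) = √(-173 + Q)/4 (C(Q) = √(Q - 173)/4 = √(-173 + Q)/4)
f = 10374 (f = -126 + 10500 = 10374)
Y = -2945417525/951146801 (Y = (-35555 + 172591)/(-44253 + (74485 - 10014)/(75601 + 10374)) = 137036/(-44253 + 64471/85975) = 137036/(-3804587204/85975) = 137036*(-85975/3804587204) = -2945417525/951146801 ≈ -3.0967)
C(228) + Y = √(-173 + 228)/4 - 2945417525/951146801 = √55/4 - 2945417525/951146801 = -2945417525/951146801 + √55/4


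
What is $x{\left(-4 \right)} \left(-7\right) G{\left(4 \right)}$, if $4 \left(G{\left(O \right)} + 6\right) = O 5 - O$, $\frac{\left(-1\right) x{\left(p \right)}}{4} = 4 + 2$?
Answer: $-336$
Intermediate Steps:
$x{\left(p \right)} = -24$ ($x{\left(p \right)} = - 4 \left(4 + 2\right) = \left(-4\right) 6 = -24$)
$G{\left(O \right)} = -6 + O$ ($G{\left(O \right)} = -6 + \frac{O 5 - O}{4} = -6 + \frac{5 O - O}{4} = -6 + \frac{4 O}{4} = -6 + O$)
$x{\left(-4 \right)} \left(-7\right) G{\left(4 \right)} = \left(-24\right) \left(-7\right) \left(-6 + 4\right) = 168 \left(-2\right) = -336$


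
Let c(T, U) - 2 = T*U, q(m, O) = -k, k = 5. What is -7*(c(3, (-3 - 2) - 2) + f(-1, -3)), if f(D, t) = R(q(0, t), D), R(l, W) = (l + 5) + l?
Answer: 168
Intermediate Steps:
q(m, O) = -5 (q(m, O) = -1*5 = -5)
R(l, W) = 5 + 2*l (R(l, W) = (5 + l) + l = 5 + 2*l)
f(D, t) = -5 (f(D, t) = 5 + 2*(-5) = 5 - 10 = -5)
c(T, U) = 2 + T*U
-7*(c(3, (-3 - 2) - 2) + f(-1, -3)) = -7*((2 + 3*((-3 - 2) - 2)) - 5) = -7*((2 + 3*(-5 - 2)) - 5) = -7*((2 + 3*(-7)) - 5) = -7*((2 - 21) - 5) = -7*(-19 - 5) = -7*(-24) = 168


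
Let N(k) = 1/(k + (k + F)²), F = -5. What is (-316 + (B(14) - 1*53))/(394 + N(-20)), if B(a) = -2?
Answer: -32065/34053 ≈ -0.94162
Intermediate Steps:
N(k) = 1/(k + (-5 + k)²) (N(k) = 1/(k + (k - 5)²) = 1/(k + (-5 + k)²))
(-316 + (B(14) - 1*53))/(394 + N(-20)) = (-316 + (-2 - 1*53))/(394 + 1/(-20 + (-5 - 20)²)) = (-316 + (-2 - 53))/(394 + 1/(-20 + (-25)²)) = (-316 - 55)/(394 + 1/(-20 + 625)) = -371/(394 + 1/605) = -371/238371/605 = -371*605/238371 = -32065/34053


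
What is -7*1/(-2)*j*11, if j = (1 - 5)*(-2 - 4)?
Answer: 924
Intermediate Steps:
j = 24 (j = -4*(-6) = 24)
-7*1/(-2)*j*11 = -7*1/(-2)*24*11 = -7*1*(-½)*24*11 = -(-7)*24/2*11 = -7*(-12)*11 = 84*11 = 924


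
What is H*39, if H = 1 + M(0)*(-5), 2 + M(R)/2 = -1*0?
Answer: 819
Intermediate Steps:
M(R) = -4 (M(R) = -4 + 2*(-1*0) = -4 + 2*0 = -4 + 0 = -4)
H = 21 (H = 1 - 4*(-5) = 1 + 20 = 21)
H*39 = 21*39 = 819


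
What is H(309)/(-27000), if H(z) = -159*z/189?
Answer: 5459/567000 ≈ 0.0096279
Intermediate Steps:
H(z) = -53*z/63 (H(z) = -159*z*(1/189) = -53*z/63)
H(309)/(-27000) = -53/63*309/(-27000) = -5459/21*(-1/27000) = 5459/567000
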